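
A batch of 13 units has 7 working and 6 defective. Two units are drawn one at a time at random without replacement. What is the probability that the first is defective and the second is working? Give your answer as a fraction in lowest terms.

7/26

Multiply the conditional probabilities at each draw: 6/13 · 7/12 = 42/156 = 7/26.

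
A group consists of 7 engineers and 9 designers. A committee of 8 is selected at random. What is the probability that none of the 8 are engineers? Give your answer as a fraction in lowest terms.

There are C(16,8) = 12870 possible selections.
Selections with no engineers (all designers): C(9,8) = 9.
Probability = 9/12870 = 1/1430.

1/1430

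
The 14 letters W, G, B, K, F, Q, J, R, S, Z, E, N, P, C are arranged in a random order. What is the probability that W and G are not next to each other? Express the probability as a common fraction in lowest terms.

6/7

There are 14! = 87178291200 arrangements.
Arrangements with W and G adjacent: 2·13! = 12454041600.
So not adjacent: 87178291200 − 12454041600 = 74724249600, probability 74724249600/87178291200 = 6/7.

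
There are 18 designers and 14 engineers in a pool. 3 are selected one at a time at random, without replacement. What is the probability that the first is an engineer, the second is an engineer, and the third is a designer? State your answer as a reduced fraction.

Multiply the conditional probabilities at each draw: 14/32 · 13/31 · 18/30 = 3276/29760 = 273/2480.

273/2480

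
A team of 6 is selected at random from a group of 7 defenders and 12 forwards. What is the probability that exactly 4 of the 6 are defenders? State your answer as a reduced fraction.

55/646

Total number of selections: C(19,6) = 27132.
Selections with exactly 4 defenders: choose 4 of the 7 defenders and 2 of the 12 forwards, C(7,4)·C(12,2) = 35·66 = 2310.
Probability = 2310/27132 = 55/646.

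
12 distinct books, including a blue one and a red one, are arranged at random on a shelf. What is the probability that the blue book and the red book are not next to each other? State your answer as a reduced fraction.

There are 12! = 479001600 arrangements.
Arrangements with the blue book and the red book adjacent: 2·11! = 79833600.
So not adjacent: 479001600 − 79833600 = 399168000, probability 399168000/479001600 = 5/6.

5/6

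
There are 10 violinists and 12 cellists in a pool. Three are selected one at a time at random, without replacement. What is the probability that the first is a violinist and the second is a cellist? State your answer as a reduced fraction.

Multiply the conditional probabilities at each draw: 10/22 · 12/21 = 120/462 = 20/77.

20/77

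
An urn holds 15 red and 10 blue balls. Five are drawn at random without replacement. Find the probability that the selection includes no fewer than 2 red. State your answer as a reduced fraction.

There are C(25,5) = 53130 ways to choose the 5.
Count the complement (fewer than 2 red): C(15,0)·C(10,5) + C(15,1)·C(10,4) = 252 + 3150 = 3402.
Probability = 1 − 3402/53130 = 49728/53130 = 1184/1265.

1184/1265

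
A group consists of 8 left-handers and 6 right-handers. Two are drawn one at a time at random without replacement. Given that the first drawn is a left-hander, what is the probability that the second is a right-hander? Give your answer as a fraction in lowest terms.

6/13

After removing one left-hander, 13 remain: 7 left-handers and 6 right-handers.
So the probability the next is a right-hander is 6/13.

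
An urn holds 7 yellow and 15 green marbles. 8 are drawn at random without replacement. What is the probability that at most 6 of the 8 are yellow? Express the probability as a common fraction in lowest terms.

21317/21318

There are C(22,8) = 319770 ways to choose the 8.
The complement is exactly 7 yellow: C(7,7)·C(15,1) = 15.
Probability = 1 − 15/319770 = 319755/319770 = 21317/21318.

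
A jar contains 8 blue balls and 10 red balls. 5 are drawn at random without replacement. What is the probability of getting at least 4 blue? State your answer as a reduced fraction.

There are C(18,5) = 8568 ways to choose the 5.
Favorable selections (at least 4 blue): C(8,4)·C(10,1) + C(8,5)·C(10,0) = 700 + 56 = 756.
Probability = 756/8568 = 3/34.

3/34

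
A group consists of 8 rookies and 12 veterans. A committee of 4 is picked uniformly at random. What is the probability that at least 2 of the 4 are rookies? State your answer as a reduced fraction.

Total selections: C(20,4) = 4845.
Count the complement (fewer than 2 rookies): C(8,0)·C(12,4) + C(8,1)·C(12,3) = 495 + 1760 = 2255.
Probability = 1 − 2255/4845 = 2590/4845 = 518/969.

518/969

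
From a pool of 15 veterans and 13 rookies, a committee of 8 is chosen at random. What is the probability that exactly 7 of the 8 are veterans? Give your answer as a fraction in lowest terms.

Total number of selections: C(28,8) = 3108105.
Selections with exactly 7 veterans: choose 7 of the 15 veterans and 1 of the 13 rookies, C(15,7)·C(13,1) = 6435·13 = 83655.
Probability = 83655/3108105 = 13/483.

13/483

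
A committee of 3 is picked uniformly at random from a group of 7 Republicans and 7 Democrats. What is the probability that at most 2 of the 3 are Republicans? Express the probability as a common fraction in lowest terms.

There are C(14,3) = 364 ways to choose the 3.
The complement is exactly 3 Republicans: C(7,3)·C(7,0) = 35.
Probability = 1 − 35/364 = 329/364 = 47/52.

47/52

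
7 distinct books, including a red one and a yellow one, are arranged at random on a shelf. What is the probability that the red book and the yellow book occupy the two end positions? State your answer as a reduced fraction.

There are 7! = 5040 arrangements.
Place the red book and the yellow book at the ends in 2 ways, arrange the remaining 5 in 5! = 120 ways: 2·120 = 240.
Probability = 240/5040 = 1/21.

1/21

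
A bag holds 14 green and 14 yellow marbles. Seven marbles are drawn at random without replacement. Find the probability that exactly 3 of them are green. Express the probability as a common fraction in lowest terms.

There are C(28,7) = 1184040 ways to choose 7 from 28.
Selections with exactly 3 green: choose 3 of the 14 green and 4 of the 14 yellow, C(14,3)·C(14,4) = 364·1001 = 364364.
Probability = 364364/1184040 = 637/2070.

637/2070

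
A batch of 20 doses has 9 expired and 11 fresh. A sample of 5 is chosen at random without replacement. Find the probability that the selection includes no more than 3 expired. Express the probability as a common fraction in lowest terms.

Total selections: C(20,5) = 15504.
Favorable selections (no more than 3 expired): C(9,0)·C(11,5) + C(9,1)·C(11,4) + C(9,2)·C(11,3) + C(9,3)·C(11,2) = 462 + 2970 + 5940 + 4620 = 13992.
Probability = 13992/15504 = 583/646.

583/646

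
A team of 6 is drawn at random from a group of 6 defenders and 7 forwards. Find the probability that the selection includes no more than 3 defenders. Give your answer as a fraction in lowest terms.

679/858

Total selections: C(13,6) = 1716.
Count the complement (more than 3 defenders): C(6,4)·C(7,2) + C(6,5)·C(7,1) + C(6,6)·C(7,0) = 315 + 42 + 1 = 358.
Probability = 1 − 358/1716 = 1358/1716 = 679/858.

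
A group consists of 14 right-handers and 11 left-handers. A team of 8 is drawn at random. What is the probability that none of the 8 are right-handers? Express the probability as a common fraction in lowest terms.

There are C(25,8) = 1081575 possible selections.
Selections with no right-handers (all left-handers): C(11,8) = 165.
Probability = 165/1081575 = 1/6555.

1/6555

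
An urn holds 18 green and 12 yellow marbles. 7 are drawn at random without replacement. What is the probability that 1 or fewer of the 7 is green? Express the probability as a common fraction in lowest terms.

There are C(30,7) = 2035800 ways to choose the 7.
Favorable selections (1 or fewer green): C(18,0)·C(12,7) + C(18,1)·C(12,6) = 792 + 16632 = 17424.
Probability = 17424/2035800 = 242/28275.

242/28275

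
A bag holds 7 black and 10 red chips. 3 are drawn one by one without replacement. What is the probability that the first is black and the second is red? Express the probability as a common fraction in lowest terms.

35/136

Multiply the conditional probabilities at each draw: 7/17 · 10/16 = 70/272 = 35/136.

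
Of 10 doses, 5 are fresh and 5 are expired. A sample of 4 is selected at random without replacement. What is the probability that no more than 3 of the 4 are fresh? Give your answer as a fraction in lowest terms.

Total selections: C(10,4) = 210.
Favorable selections (no more than 3 fresh): C(5,0)·C(5,4) + C(5,1)·C(5,3) + C(5,2)·C(5,2) + C(5,3)·C(5,1) = 5 + 50 + 100 + 50 = 205.
Probability = 205/210 = 41/42.

41/42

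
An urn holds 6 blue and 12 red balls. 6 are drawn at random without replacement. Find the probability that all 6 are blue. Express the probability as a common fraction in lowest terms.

There are C(18,6) = 18564 possible selections.
Selections with all blue: C(6,6) = 1.
Probability = 1/18564.

1/18564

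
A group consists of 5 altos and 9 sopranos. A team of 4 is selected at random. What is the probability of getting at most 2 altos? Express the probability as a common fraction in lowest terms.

Total selections: C(14,4) = 1001.
Count the complement (more than 2 altos): C(5,3)·C(9,1) + C(5,4)·C(9,0) = 90 + 5 = 95.
Probability = 1 − 95/1001 = 906/1001.

906/1001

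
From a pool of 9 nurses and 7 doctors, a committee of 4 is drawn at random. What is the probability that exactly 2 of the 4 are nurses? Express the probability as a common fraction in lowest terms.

There are C(16,4) = 1820 ways to choose 4 from 16.
Selections with exactly 2 nurses: choose 2 of the 9 nurses and 2 of the 7 doctors, C(9,2)·C(7,2) = 36·21 = 756.
Probability = 756/1820 = 27/65.

27/65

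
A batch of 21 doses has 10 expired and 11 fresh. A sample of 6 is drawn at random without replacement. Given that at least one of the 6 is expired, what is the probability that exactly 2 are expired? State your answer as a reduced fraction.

825/2989

Work in counts. Selections with at least one expired: C(21,6) − C(11,6) = 54264 − 462 = 53802.
Of those, selections where exactly 2 are expired: C(10,2)·C(11,4) = 45·330 = 14850.
Conditional probability = 14850/53802 = 825/2989.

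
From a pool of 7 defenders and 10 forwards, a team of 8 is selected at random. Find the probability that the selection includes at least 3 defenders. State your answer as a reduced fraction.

Total selections: C(17,8) = 24310.
Count the complement (fewer than 3 defenders): C(7,0)·C(10,8) + C(7,1)·C(10,7) + C(7,2)·C(10,6) = 45 + 840 + 4410 = 5295.
Probability = 1 − 5295/24310 = 19015/24310 = 3803/4862.

3803/4862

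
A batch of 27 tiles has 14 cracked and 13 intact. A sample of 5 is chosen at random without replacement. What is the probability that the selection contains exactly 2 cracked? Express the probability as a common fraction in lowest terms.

There are C(27,5) = 80730 ways to choose 5 from 27.
Selections with exactly 2 cracked: choose 2 of the 14 cracked and 3 of the 13 intact, C(14,2)·C(13,3) = 91·286 = 26026.
Probability = 26026/80730 = 1001/3105.

1001/3105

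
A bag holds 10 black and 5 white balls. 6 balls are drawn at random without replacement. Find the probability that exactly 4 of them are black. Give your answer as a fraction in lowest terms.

60/143

There are C(15,6) = 5005 ways to choose 6 from 15.
Selections with exactly 4 black: choose 4 of the 10 black and 2 of the 5 white, C(10,4)·C(5,2) = 210·10 = 2100.
Probability = 2100/5005 = 60/143.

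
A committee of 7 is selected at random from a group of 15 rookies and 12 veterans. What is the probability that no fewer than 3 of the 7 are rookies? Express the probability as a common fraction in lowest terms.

307/345

Total selections: C(27,7) = 888030.
Count the complement (fewer than 3 rookies): C(15,0)·C(12,7) + C(15,1)·C(12,6) + C(15,2)·C(12,5) = 792 + 13860 + 83160 = 97812.
Probability = 1 − 97812/888030 = 790218/888030 = 307/345.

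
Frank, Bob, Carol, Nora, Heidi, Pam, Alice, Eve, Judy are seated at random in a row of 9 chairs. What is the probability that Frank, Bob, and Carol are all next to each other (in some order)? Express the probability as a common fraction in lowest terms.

There are 9! = 362880 arrangements.
Treat the three as one block: 7! placements × 3! orders within the block = 5040·6 = 30240.
Probability = 30240/362880 = 1/12.

1/12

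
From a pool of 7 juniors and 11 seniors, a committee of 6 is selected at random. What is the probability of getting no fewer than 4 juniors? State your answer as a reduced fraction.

103/884

There are C(18,6) = 18564 ways to choose the 6.
Favorable selections (no fewer than 4 juniors): C(7,4)·C(11,2) + C(7,5)·C(11,1) + C(7,6)·C(11,0) = 1925 + 231 + 7 = 2163.
Probability = 2163/18564 = 103/884.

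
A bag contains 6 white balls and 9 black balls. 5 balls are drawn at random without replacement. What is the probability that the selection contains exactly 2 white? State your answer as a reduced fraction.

The sample space is all 5-subsets of the 15: C(15,5) = 3003.
Selections with exactly 2 white: choose 2 of the 6 white and 3 of the 9 black, C(6,2)·C(9,3) = 15·84 = 1260.
Probability = 1260/3003 = 60/143.

60/143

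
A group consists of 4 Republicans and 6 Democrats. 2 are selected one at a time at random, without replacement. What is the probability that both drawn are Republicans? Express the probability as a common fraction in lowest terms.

Multiply the conditional probabilities at each draw: 4/10 · 3/9 = 12/90 = 2/15.

2/15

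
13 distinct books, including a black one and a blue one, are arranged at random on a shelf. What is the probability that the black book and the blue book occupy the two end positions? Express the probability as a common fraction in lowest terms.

1/78

There are 13! = 6227020800 arrangements.
Place the black book and the blue book at the ends in 2 ways, arrange the remaining 11 in 11! = 39916800 ways: 2·39916800 = 79833600.
Probability = 79833600/6227020800 = 1/78.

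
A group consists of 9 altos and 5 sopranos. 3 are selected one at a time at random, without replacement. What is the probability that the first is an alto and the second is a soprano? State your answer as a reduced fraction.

45/182

Multiply the conditional probabilities at each draw: 9/14 · 5/13 = 45/182.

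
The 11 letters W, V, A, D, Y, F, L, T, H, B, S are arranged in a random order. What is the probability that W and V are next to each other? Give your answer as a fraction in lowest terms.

There are 11! = 39916800 arrangements.
Treat W and V as a block: 10! arrangements of the blocks × 2 orders within the block = 2·3628800 = 7257600.
Probability = 7257600/39916800 = 2/11.

2/11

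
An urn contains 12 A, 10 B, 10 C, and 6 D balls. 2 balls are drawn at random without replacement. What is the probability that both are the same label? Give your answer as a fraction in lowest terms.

There are C(38,2) = 703 ways to draw 2 balls.
All same label: C(12,2) + C(10,2) + C(10,2) + C(6,2) = 66 + 45 + 45 + 15 = 171.
Probability = 171/703 = 9/37.

9/37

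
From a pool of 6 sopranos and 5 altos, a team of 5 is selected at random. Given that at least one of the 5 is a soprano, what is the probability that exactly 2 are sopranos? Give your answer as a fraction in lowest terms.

Work in counts. Selections with at least one soprano: C(11,5) − C(5,5) = 462 − 1 = 461.
Of those, selections where exactly 2 are sopranos: C(6,2)·C(5,3) = 15·10 = 150.
Conditional probability = 150/461.

150/461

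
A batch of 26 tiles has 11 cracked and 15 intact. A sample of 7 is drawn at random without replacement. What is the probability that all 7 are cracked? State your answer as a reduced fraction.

There are C(26,7) = 657800 possible selections.
Selections with all cracked: C(11,7) = 330.
Probability = 330/657800 = 3/5980.

3/5980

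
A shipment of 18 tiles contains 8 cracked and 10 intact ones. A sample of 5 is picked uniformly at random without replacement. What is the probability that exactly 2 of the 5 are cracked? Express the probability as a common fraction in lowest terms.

20/51

Total number of selections: C(18,5) = 8568.
Selections with exactly 2 cracked: choose 2 of the 8 cracked and 3 of the 10 intact, C(8,2)·C(10,3) = 28·120 = 3360.
Probability = 3360/8568 = 20/51.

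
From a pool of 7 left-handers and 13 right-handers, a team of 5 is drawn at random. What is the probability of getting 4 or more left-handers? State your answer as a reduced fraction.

7/228

Total selections: C(20,5) = 15504.
Favorable selections (4 or more left-handers): C(7,4)·C(13,1) + C(7,5)·C(13,0) = 455 + 21 = 476.
Probability = 476/15504 = 7/228.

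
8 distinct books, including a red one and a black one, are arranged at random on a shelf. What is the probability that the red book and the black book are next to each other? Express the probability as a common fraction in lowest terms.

1/4

There are 8! = 40320 arrangements.
Treat the red book and the black book as a block: 7! arrangements of the blocks × 2 orders within the block = 2·5040 = 10080.
Probability = 10080/40320 = 1/4.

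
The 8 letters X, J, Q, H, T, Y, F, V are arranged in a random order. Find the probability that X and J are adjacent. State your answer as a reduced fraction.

1/4

There are 8! = 40320 arrangements.
Treat X and J as a block: 7! arrangements of the blocks × 2 orders within the block = 2·5040 = 10080.
Probability = 10080/40320 = 1/4.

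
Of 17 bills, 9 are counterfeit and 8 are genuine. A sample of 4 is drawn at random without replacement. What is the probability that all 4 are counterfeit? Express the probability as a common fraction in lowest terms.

There are C(17,4) = 2380 possible selections.
Selections with all counterfeit: C(9,4) = 126.
Probability = 126/2380 = 9/170.

9/170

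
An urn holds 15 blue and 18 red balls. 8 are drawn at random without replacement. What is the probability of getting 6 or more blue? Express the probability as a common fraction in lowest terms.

115/1798

Total selections: C(33,8) = 13884156.
Favorable selections (6 or more blue): C(15,6)·C(18,2) + C(15,7)·C(18,1) + C(15,8)·C(18,0) = 765765 + 115830 + 6435 = 888030.
Probability = 888030/13884156 = 115/1798.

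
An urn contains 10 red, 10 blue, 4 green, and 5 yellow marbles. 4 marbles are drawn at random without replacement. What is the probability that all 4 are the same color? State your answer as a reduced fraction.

142/7917

There are C(29,4) = 23751 ways to draw 4 marbles.
All same color: C(10,4) + C(10,4) + C(4,4) + C(5,4) = 210 + 210 + 1 + 5 = 426.
Probability = 426/23751 = 142/7917.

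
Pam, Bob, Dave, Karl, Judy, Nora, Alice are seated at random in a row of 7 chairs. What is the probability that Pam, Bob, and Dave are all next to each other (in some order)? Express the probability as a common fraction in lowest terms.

1/7

There are 7! = 5040 arrangements.
Treat the three as one block: 5! placements × 3! orders within the block = 120·6 = 720.
Probability = 720/5040 = 1/7.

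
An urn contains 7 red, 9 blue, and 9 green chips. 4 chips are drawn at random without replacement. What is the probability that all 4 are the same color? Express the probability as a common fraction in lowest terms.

There are C(25,4) = 12650 ways to draw 4 chips.
All same color: C(7,4) + C(9,4) + C(9,4) = 35 + 126 + 126 = 287.
Probability = 287/12650.

287/12650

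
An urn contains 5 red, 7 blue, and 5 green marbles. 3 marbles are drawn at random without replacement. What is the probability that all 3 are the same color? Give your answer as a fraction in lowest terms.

There are C(17,3) = 680 ways to draw 3 marbles.
All same color: C(5,3) + C(7,3) + C(5,3) = 10 + 35 + 10 = 55.
Probability = 55/680 = 11/136.

11/136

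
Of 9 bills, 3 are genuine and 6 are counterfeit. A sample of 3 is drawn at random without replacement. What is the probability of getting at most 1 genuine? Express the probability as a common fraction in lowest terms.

65/84

There are C(9,3) = 84 ways to choose the 3.
Favorable selections (at most 1 genuine): C(3,0)·C(6,3) + C(3,1)·C(6,2) = 20 + 45 = 65.
Probability = 65/84.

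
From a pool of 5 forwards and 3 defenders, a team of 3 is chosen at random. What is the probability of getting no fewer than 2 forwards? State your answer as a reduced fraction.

Total selections: C(8,3) = 56.
Favorable selections (no fewer than 2 forwards): C(5,2)·C(3,1) + C(5,3)·C(3,0) = 30 + 10 = 40.
Probability = 40/56 = 5/7.

5/7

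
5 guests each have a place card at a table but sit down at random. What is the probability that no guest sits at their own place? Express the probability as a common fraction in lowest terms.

11/30

There are 5! = 120 seatings.
By inclusion-exclusion, seatings with no fixed points: C(5,0)·5! − C(5,1)·4! + C(5,2)·3! − C(5,3)·2! + C(5,4)·1! − C(5,5)·0! = 44.
Probability = 44/120 = 11/30.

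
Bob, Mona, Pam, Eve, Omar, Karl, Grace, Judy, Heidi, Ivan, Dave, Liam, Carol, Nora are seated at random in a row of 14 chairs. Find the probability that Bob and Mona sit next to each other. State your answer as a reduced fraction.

1/7

There are 14! = 87178291200 arrangements.
Treat Bob and Mona as a block: 13! arrangements of the blocks × 2 orders within the block = 2·6227020800 = 12454041600.
Probability = 12454041600/87178291200 = 1/7.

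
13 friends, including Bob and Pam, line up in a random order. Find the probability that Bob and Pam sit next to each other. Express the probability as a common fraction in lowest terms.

There are 13! = 6227020800 arrangements.
Treat Bob and Pam as a block: 12! arrangements of the blocks × 2 orders within the block = 2·479001600 = 958003200.
Probability = 958003200/6227020800 = 2/13.

2/13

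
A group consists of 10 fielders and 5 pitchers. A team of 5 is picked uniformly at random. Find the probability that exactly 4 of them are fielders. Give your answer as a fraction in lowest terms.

The sample space is all 5-subsets of the 15: C(15,5) = 3003.
Selections with exactly 4 fielders: choose 4 of the 10 fielders and 1 of the 5 pitchers, C(10,4)·C(5,1) = 210·5 = 1050.
Probability = 1050/3003 = 50/143.

50/143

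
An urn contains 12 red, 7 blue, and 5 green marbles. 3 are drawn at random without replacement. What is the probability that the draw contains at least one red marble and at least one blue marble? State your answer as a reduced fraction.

There are C(24,3) = 2024 possible draws.
By inclusion-exclusion on the complements, draws missing all red or all blue: C(12,3) + C(17,3) − C(5,3) = 220 + 680 − 10 = 890.
So draws with at least one of each: 2024 − 890 = 1134, probability 1134/2024 = 567/1012.

567/1012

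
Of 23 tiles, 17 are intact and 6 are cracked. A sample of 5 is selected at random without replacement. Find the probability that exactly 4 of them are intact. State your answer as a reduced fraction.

2040/4807

There are C(23,5) = 33649 ways to choose 5 from 23.
Selections with exactly 4 intact: choose 4 of the 17 intact and 1 of the 6 cracked, C(17,4)·C(6,1) = 2380·6 = 14280.
Probability = 14280/33649 = 2040/4807.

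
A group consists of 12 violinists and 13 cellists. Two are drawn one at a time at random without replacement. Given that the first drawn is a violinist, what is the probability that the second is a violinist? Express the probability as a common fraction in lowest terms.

11/24

After removing one violinist, 24 remain: 11 violinists and 13 cellists.
So the probability the next is a violinist is 11/24.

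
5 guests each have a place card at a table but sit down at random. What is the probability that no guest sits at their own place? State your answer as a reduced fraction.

11/30

There are 5! = 120 seatings.
By inclusion-exclusion, seatings with no fixed points: C(5,0)·5! − C(5,1)·4! + C(5,2)·3! − C(5,3)·2! + C(5,4)·1! − C(5,5)·0! = 44.
Probability = 44/120 = 11/30.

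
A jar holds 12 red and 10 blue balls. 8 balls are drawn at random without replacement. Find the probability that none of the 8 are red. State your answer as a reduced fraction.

There are C(22,8) = 319770 possible selections.
Selections with no red (all blue): C(10,8) = 45.
Probability = 45/319770 = 1/7106.

1/7106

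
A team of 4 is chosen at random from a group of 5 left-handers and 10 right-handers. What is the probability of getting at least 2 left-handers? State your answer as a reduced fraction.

37/91

There are C(15,4) = 1365 ways to choose the 4.
Favorable selections (at least 2 left-handers): C(5,2)·C(10,2) + C(5,3)·C(10,1) + C(5,4)·C(10,0) = 450 + 100 + 5 = 555.
Probability = 555/1365 = 37/91.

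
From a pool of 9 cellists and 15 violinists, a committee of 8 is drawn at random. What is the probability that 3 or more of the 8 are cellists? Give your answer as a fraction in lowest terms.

There are C(24,8) = 735471 ways to choose the 8.
Count the complement (fewer than 3 cellists): C(9,0)·C(15,8) + C(9,1)·C(15,7) + C(9,2)·C(15,6) = 6435 + 57915 + 180180 = 244530.
Probability = 1 − 244530/735471 = 490941/735471 = 261/391.

261/391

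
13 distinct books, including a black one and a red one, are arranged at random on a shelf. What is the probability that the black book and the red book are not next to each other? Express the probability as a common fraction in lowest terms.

11/13

There are 13! = 6227020800 arrangements.
Arrangements with the black book and the red book adjacent: 2·12! = 958003200.
So not adjacent: 6227020800 − 958003200 = 5269017600, probability 5269017600/6227020800 = 11/13.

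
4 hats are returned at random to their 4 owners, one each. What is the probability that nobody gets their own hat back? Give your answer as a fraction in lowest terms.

3/8

There are 4! = 24 assignments.
By inclusion-exclusion, assignments with no fixed points: C(4,0)·4! − C(4,1)·3! + C(4,2)·2! − C(4,3)·1! + C(4,4)·0! = 9.
Probability = 9/24 = 3/8.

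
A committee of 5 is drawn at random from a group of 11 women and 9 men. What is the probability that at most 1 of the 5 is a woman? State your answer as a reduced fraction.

There are C(20,5) = 15504 ways to choose the 5.
Favorable selections (at most 1 woman): C(11,0)·C(9,5) + C(11,1)·C(9,4) = 126 + 1386 = 1512.
Probability = 1512/15504 = 63/646.

63/646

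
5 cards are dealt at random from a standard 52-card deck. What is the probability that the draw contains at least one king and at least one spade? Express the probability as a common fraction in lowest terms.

There are C(52,5) = 2598960 possible draws.
By inclusion-exclusion on the complements, draws missing all kings or all spades: C(48,5) + C(39,5) − C(36,5) = 1712304 + 575757 − 376992 = 1911069.
So draws with at least one of each: 2598960 − 1911069 = 687891, probability 687891/2598960 = 229297/866320.

229297/866320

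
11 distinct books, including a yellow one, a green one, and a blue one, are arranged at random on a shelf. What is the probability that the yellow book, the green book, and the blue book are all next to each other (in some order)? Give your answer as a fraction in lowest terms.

There are 11! = 39916800 arrangements.
Treat the three as one block: 9! placements × 3! orders within the block = 362880·6 = 2177280.
Probability = 2177280/39916800 = 3/55.

3/55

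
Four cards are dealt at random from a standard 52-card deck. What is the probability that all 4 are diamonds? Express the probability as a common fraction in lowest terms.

11/4165

There are C(52,4) = 270725 possible 4-card hands.
Hands that are all diamonds: C(13,4) = 715.
Probability = 715/270725 = 11/4165.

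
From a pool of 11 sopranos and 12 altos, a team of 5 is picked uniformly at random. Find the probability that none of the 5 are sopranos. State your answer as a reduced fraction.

There are C(23,5) = 33649 possible selections.
Selections with no sopranos (all altos): C(12,5) = 792.
Probability = 792/33649 = 72/3059.

72/3059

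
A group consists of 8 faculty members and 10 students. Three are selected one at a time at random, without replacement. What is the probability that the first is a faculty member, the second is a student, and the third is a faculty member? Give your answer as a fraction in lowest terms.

Multiply the conditional probabilities at each draw: 8/18 · 10/17 · 7/16 = 560/4896 = 35/306.

35/306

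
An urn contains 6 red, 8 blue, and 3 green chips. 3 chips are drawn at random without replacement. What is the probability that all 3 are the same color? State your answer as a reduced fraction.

77/680

There are C(17,3) = 680 ways to draw 3 chips.
All same color: C(6,3) + C(8,3) + C(3,3) = 20 + 56 + 1 = 77.
Probability = 77/680.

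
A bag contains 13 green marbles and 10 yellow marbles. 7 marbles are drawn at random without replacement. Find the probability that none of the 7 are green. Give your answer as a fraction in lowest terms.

40/81719

There are C(23,7) = 245157 possible selections.
Selections with no green (all yellow): C(10,7) = 120.
Probability = 120/245157 = 40/81719.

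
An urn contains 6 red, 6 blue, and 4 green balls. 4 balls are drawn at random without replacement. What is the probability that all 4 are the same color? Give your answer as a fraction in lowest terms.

31/1820

There are C(16,4) = 1820 ways to draw 4 balls.
All same color: C(6,4) + C(6,4) + C(4,4) = 15 + 15 + 1 = 31.
Probability = 31/1820.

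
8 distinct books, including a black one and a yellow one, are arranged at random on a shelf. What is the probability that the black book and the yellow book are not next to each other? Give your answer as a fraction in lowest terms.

3/4

There are 8! = 40320 arrangements.
Arrangements with the black book and the yellow book adjacent: 2·7! = 10080.
So not adjacent: 40320 − 10080 = 30240, probability 30240/40320 = 3/4.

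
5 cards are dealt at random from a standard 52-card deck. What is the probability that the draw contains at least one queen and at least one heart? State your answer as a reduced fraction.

There are C(52,5) = 2598960 possible draws.
By inclusion-exclusion on the complements, draws missing all queens or all hearts: C(48,5) + C(39,5) − C(36,5) = 1712304 + 575757 − 376992 = 1911069.
So draws with at least one of each: 2598960 − 1911069 = 687891, probability 687891/2598960 = 229297/866320.

229297/866320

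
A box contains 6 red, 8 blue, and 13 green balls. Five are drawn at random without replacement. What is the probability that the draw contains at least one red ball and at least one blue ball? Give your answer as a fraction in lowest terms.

556/897

There are C(27,5) = 80730 possible draws.
By inclusion-exclusion on the complements, draws missing all red or all blue: C(21,5) + C(19,5) − C(13,5) = 20349 + 11628 − 1287 = 30690.
So draws with at least one of each: 80730 − 30690 = 50040, probability 50040/80730 = 556/897.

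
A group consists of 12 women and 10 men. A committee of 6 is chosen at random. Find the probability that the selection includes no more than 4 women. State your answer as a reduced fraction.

Total selections: C(22,6) = 74613.
Count the complement (more than 4 women): C(12,5)·C(10,1) + C(12,6)·C(10,0) = 7920 + 924 = 8844.
Probability = 1 − 8844/74613 = 65769/74613 = 1993/2261.

1993/2261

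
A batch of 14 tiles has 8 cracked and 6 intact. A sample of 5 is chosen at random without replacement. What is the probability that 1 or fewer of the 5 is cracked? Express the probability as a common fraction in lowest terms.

9/143

There are C(14,5) = 2002 ways to choose the 5.
Favorable selections (1 or fewer cracked): C(8,0)·C(6,5) + C(8,1)·C(6,4) = 6 + 120 = 126.
Probability = 126/2002 = 9/143.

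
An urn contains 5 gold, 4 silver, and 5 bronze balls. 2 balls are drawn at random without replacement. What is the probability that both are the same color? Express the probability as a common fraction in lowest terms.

There are C(14,2) = 91 ways to draw 2 balls.
All same color: C(5,2) + C(4,2) + C(5,2) = 10 + 6 + 10 = 26.
Probability = 26/91 = 2/7.

2/7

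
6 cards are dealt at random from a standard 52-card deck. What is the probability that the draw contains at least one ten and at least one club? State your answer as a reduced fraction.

There are C(52,6) = 20358520 possible draws.
By inclusion-exclusion on the complements, draws missing all tens or all clubs: C(48,6) + C(39,6) − C(36,6) = 12271512 + 3262623 − 1947792 = 13586343.
So draws with at least one of each: 20358520 − 13586343 = 6772177, probability 6772177/20358520.

6772177/20358520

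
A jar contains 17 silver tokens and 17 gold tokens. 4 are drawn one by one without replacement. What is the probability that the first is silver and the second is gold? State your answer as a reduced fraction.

Multiply the conditional probabilities at each draw: 17/34 · 17/33 = 289/1122 = 17/66.

17/66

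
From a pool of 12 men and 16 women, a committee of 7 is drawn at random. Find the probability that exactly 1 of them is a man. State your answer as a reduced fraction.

28/345

There are C(28,7) = 1184040 ways to choose 7 from 28.
Selections with exactly 1 man: choose 1 of the 12 men and 6 of the 16 women, C(12,1)·C(16,6) = 12·8008 = 96096.
Probability = 96096/1184040 = 28/345.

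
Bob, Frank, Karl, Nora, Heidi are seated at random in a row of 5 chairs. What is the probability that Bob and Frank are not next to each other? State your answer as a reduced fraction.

3/5

There are 5! = 120 arrangements.
Arrangements with Bob and Frank adjacent: 2·4! = 48.
So not adjacent: 120 − 48 = 72, probability 72/120 = 3/5.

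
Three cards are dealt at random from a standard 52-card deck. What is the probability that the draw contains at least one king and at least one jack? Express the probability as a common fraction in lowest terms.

There are C(52,3) = 22100 possible draws.
By inclusion-exclusion on the complements, draws missing all kings or all jacks: C(48,3) + C(48,3) − C(44,3) = 17296 + 17296 − 13244 = 21348.
So draws with at least one of each: 22100 − 21348 = 752, probability 752/22100 = 188/5525.

188/5525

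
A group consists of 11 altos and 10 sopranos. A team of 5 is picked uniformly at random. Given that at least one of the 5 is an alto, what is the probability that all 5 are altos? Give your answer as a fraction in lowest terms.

2/87

Work in counts. Selections with at least one alto: C(21,5) − C(10,5) = 20349 − 252 = 20097.
Of those, selections where all 5 are altos: C(11,5) = 462.
Conditional probability = 462/20097 = 2/87.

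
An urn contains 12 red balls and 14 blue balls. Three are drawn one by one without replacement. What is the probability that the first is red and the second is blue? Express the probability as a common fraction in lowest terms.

84/325

Multiply the conditional probabilities at each draw: 12/26 · 14/25 = 168/650 = 84/325.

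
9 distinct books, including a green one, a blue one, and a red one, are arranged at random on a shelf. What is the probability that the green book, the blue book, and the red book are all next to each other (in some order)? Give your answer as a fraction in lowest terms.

1/12

There are 9! = 362880 arrangements.
Treat the three as one block: 7! placements × 3! orders within the block = 5040·6 = 30240.
Probability = 30240/362880 = 1/12.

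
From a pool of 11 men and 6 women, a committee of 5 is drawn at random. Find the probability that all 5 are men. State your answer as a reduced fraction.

33/442

There are C(17,5) = 6188 possible selections.
Selections with all men: C(11,5) = 462.
Probability = 462/6188 = 33/442.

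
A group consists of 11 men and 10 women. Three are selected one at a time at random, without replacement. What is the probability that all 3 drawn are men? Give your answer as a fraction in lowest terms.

Multiply the conditional probabilities at each draw: 11/21 · 10/20 · 9/19 = 990/7980 = 33/266.

33/266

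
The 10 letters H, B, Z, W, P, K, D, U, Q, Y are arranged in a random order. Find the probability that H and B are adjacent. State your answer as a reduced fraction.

1/5

There are 10! = 3628800 arrangements.
Treat H and B as a block: 9! arrangements of the blocks × 2 orders within the block = 2·362880 = 725760.
Probability = 725760/3628800 = 1/5.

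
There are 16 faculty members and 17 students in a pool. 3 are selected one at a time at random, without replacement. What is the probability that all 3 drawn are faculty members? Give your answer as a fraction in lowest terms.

Multiply the conditional probabilities at each draw: 16/33 · 15/32 · 14/31 = 3360/32736 = 35/341.

35/341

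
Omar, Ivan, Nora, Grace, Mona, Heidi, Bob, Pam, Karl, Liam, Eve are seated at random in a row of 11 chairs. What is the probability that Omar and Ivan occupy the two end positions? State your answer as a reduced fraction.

1/55

There are 11! = 39916800 arrangements.
Place Omar and Ivan at the ends in 2 ways, arrange the remaining 9 in 9! = 362880 ways: 2·362880 = 725760.
Probability = 725760/39916800 = 1/55.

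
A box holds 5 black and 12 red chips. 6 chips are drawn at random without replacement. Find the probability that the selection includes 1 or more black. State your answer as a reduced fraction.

Total selections: C(17,6) = 12376.
Favorable selections (1 or more black): C(5,1)·C(12,5) + C(5,2)·C(12,4) + C(5,3)·C(12,3) + C(5,4)·C(12,2) + C(5,5)·C(12,1) = 3960 + 4950 + 2200 + 330 + 12 = 11452.
Probability = 11452/12376 = 409/442.

409/442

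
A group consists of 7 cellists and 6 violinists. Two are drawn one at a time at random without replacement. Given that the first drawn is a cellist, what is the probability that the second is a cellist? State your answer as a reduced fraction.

1/2

After removing one cellist, 12 remain: 6 cellists and 6 violinists.
So the probability the next is a cellist is 6/12 = 1/2.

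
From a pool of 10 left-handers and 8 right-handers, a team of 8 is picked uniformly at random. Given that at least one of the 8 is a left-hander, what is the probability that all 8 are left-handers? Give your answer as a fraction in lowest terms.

Work in counts. Selections with at least one left-hander: C(18,8) − C(8,8) = 43758 − 1 = 43757.
Of those, selections where all 8 are left-handers: C(10,8) = 45.
Conditional probability = 45/43757.

45/43757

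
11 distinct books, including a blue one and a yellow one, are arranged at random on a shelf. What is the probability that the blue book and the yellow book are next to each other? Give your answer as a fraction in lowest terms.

There are 11! = 39916800 arrangements.
Treat the blue book and the yellow book as a block: 10! arrangements of the blocks × 2 orders within the block = 2·3628800 = 7257600.
Probability = 7257600/39916800 = 2/11.

2/11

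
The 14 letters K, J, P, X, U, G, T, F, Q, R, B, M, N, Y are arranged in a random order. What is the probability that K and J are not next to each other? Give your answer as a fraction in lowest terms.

There are 14! = 87178291200 arrangements.
Arrangements with K and J adjacent: 2·13! = 12454041600.
So not adjacent: 87178291200 − 12454041600 = 74724249600, probability 74724249600/87178291200 = 6/7.

6/7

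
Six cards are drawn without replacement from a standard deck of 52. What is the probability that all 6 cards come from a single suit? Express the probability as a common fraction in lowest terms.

66/195755

There are C(52,6) = 20358520 possible 6-card hands.
Hands of one suit: 4 suits × C(13,6) = 4·1716 = 6864.
Probability = 6864/20358520 = 66/195755.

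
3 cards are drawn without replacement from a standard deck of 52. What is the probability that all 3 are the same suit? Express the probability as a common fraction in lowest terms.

There are C(52,3) = 22100 possible 3-card hands.
Hands of one suit: 4 suits × C(13,3) = 4·286 = 1144.
Probability = 1144/22100 = 22/425.

22/425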